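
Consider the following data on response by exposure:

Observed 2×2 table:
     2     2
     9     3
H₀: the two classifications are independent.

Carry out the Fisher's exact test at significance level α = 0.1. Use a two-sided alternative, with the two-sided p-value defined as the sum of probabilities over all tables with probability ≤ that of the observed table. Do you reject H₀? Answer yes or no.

reject H₀: no

Margins: r₁=4, r₂=12, c₁=11, c₂=5, n=16
p_obs = C(4,2)·C(12,9)/C(16,11); sum pmf over tables with pmf ≤ p_obs
p-value (two-sided) = 0.54670
At α=0.1: p ≥ α → fail to reject H₀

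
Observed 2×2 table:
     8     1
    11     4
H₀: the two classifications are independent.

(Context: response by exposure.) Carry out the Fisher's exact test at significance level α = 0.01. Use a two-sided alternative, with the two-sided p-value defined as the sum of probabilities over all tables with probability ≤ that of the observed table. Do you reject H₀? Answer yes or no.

reject H₀: no

Margins: r₁=9, r₂=15, c₁=19, c₂=5, n=24
p_obs = C(9,8)·C(15,11)/C(24,19); sum pmf over tables with pmf ≤ p_obs
p-value (two-sided) = 0.61462
At α=0.01: p ≥ α → fail to reject H₀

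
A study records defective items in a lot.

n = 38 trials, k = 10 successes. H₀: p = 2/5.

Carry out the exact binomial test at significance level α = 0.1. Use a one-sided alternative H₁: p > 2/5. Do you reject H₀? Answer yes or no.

reject H₀: no

Exact binomial: n=38, k=10, p₀=2/5=0.4000
P(X≥10) from Σ C(n,i)·p₀^i·(1−p₀)^(n−i)
p-value (one-sided, H₁ greater) = 0.97322
At α=0.1: p ≥ α → fail to reject H₀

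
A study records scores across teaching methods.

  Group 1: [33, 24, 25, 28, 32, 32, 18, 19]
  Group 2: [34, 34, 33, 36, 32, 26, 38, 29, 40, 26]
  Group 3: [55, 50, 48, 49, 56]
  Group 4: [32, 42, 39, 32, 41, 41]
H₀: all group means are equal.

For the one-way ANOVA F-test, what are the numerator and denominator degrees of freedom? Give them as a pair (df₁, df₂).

k = 4 groups, N = 29 total
df = (k−1, N−k) = (4−1, 29−4) = (3, 25)

degrees of freedom = [3, 25]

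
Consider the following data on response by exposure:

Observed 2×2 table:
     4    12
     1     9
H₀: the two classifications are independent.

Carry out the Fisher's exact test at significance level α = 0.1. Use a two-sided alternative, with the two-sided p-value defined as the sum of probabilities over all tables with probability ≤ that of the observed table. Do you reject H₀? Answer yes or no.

Margins: r₁=16, r₂=10, c₁=5, c₂=21, n=26
p_obs = C(16,4)·C(10,1)/C(26,5); sum pmf over tables with pmf ≤ p_obs
p-value (two-sided) = 0.61690
At α=0.1: p ≥ α → fail to reject H₀

reject H₀: no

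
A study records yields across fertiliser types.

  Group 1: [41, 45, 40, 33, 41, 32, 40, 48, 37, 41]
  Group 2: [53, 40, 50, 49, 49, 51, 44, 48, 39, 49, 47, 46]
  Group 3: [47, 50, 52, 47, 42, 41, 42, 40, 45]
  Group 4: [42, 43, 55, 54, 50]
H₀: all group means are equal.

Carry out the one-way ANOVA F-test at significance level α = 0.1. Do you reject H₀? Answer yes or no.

reject H₀: yes

Group means [39.80, 47.08, 45.11, 48.80], grand mean 44.806
SSB = Σnᵢ(x̄ᵢ−x̄)² = 393.433; SSW = ΣΣ(x−x̄ᵢ)² = 698.206
MSB = 393.433/3 = 131.1444; MSW = 698.206/32 = 21.8189
F = MSB/MSW = 6.0106
df = (3, 32)
p-value (upper-tail) = 0.00228
At α=0.1: p < α → reject H₀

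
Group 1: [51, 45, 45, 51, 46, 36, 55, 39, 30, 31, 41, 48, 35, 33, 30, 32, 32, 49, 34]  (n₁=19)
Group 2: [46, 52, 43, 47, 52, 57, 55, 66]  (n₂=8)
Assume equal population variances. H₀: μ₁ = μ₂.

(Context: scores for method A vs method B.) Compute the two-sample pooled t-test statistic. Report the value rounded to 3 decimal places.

x̄₁=40.158, s₁=8.282, n₁=19
x̄₂=52.250, s₂=7.285, n₂=8
s_p² = [18·8.282² + 7·7.285²]/25 = 64.2411
SE = √(s_p²·(1/19+1/8)) = 3.3781
t = (40.158−52.250)/3.3781 = -3.5796
df = 25

test statistic = -3.580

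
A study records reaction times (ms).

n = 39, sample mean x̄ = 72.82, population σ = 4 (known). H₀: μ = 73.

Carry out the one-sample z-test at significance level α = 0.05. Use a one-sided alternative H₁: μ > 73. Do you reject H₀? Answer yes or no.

SE = σ/√n = 4/√39 = 0.6405
z = (x̄−μ₀)/SE = (72.82−73)/0.6405 = -0.2810
p-value (one-sided, H₁ greater) = 0.61065
At α=0.05: p ≥ α → fail to reject H₀

reject H₀: no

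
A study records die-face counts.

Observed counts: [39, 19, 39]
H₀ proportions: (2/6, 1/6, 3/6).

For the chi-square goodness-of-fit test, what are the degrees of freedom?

degrees of freedom = 2

df = k − 1 = 3 − 1 = 2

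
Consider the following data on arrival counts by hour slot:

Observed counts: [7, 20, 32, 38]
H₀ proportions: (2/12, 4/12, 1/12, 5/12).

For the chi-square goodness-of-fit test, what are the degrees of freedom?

df = k − 1 = 4 − 1 = 3

degrees of freedom = 3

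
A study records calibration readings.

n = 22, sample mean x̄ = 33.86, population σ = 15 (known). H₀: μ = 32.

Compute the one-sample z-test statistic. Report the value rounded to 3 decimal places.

SE = σ/√n = 15/√22 = 3.1980
z = (x̄−μ₀)/SE = (33.86−32)/3.1980 = 0.5816

test statistic = 0.582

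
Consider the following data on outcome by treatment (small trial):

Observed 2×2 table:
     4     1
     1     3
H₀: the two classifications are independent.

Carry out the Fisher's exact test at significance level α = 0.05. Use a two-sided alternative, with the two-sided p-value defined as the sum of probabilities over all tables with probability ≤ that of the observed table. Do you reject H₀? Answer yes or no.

Margins: r₁=5, r₂=4, c₁=5, c₂=4, n=9
p_obs = C(5,4)·C(4,1)/C(9,5); sum pmf over tables with pmf ≤ p_obs
p-value (two-sided) = 0.20635
At α=0.05: p ≥ α → fail to reject H₀

reject H₀: no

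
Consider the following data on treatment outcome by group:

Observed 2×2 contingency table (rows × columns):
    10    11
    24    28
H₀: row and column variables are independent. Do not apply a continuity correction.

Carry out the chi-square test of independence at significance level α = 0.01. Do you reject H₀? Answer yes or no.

reject H₀: no

Row totals [21, 52], col totals [34, 39], n=73
χ² = (10−9.78)²/9.78 + (11−11.22)²/11.22 + (24−24.22)²/24.22 + (28−27.78)²/27.78 = 0.0129
df = 1
p-value (upper-tail) = 0.90955
At α=0.01: p ≥ α → fail to reject H₀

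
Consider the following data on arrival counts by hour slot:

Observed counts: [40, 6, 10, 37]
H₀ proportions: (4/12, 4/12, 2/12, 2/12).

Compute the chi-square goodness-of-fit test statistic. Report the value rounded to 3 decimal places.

test statistic = 54.548

n = 93; E_i = n·p_i = [31.00, 31.00, 15.50, 15.50]
χ² = (40−31.00)²/31.00 + (6−31.00)²/31.00 + (10−15.50)²/15.50 + (37−15.50)²/15.50 = 54.5484
df = 3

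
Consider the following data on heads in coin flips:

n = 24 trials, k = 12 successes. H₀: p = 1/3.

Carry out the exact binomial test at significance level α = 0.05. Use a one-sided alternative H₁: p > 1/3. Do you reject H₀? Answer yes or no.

Exact binomial: n=24, k=12, p₀=1/3=0.3333
P(X≥12) from Σ C(n,i)·p₀^i·(1−p₀)^(n−i)
p-value (one-sided, H₁ greater) = 0.06766
At α=0.05: p ≥ α → fail to reject H₀

reject H₀: no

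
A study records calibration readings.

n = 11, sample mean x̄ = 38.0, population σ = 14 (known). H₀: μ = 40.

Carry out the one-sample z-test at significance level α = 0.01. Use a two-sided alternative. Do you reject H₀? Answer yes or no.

reject H₀: no

SE = σ/√n = 14/√11 = 4.2212
z = (x̄−μ₀)/SE = (38.0−40)/4.2212 = -0.4738
p-value (two-sided) = 0.63564
At α=0.01: p ≥ α → fail to reject H₀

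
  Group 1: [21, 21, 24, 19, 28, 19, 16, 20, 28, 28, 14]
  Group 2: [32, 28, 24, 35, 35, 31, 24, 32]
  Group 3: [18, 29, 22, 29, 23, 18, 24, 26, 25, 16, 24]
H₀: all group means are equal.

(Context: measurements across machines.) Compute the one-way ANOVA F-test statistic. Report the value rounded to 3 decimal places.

test statistic = 8.858

Group means [21.64, 30.12, 23.09], grand mean 24.433
SSB = Σnᵢ(x̄ᵢ−x̄)² = 365.037; SSW = ΣΣ(x−x̄ᵢ)² = 556.330
MSB = 365.037/2 = 182.5186; MSW = 556.330/27 = 20.6048
F = MSB/MSW = 8.8581
df = (2, 27)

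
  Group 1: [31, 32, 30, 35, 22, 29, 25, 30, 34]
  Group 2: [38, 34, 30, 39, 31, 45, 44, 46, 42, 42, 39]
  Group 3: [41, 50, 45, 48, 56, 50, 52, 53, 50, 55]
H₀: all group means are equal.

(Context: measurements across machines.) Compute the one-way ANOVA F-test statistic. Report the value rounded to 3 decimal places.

test statistic = 42.552

Group means [29.78, 39.09, 50.00], grand mean 39.933
SSB = Σnᵢ(x̄ᵢ−x̄)² = 1949.402; SSW = ΣΣ(x−x̄ᵢ)² = 618.465
MSB = 1949.402/2 = 974.7010; MSW = 618.465/27 = 22.9061
F = MSB/MSW = 42.5520
df = (2, 27)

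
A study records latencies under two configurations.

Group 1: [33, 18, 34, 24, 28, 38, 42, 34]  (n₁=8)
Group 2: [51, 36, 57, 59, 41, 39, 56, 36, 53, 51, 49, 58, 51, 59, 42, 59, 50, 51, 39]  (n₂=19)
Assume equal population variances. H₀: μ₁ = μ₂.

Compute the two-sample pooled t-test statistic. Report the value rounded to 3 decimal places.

x̄₁=31.375, s₁=7.726, n₁=8
x̄₂=49.316, s₂=8.083, n₂=19
s_p² = [7·7.726² + 18·8.083²]/25 = 63.7592
SE = √(s_p²·(1/8+1/19)) = 3.3654
t = (31.375−49.316)/3.3654 = -5.3310
df = 25

test statistic = -5.331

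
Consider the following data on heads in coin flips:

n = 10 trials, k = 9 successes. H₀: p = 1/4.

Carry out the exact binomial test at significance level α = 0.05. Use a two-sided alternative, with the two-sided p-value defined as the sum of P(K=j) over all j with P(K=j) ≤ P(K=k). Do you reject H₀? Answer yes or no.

reject H₀: yes

Exact binomial: n=10, k=9, p₀=1/4=0.2500
P(X=j) = C(n,j)·p₀^j·(1−p₀)^(n−j); p = Σ P(X=j) over j with P(X=j) ≤ P(X=9)
p-value (two-sided) = 0.00003
At α=0.05: p < α → reject H₀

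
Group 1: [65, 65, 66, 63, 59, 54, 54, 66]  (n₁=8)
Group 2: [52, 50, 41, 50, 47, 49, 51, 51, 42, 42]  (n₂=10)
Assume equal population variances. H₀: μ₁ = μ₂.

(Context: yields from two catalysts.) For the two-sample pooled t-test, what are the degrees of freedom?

df = n₁ + n₂ − 2 = 8 + 10 − 2 = 16

degrees of freedom = 16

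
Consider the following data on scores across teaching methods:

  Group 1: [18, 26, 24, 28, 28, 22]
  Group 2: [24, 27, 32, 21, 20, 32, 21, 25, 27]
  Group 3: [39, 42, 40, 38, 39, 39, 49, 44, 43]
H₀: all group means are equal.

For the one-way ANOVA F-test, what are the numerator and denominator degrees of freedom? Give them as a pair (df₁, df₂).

degrees of freedom = [2, 21]

k = 3 groups, N = 24 total
df = (k−1, N−k) = (3−1, 24−3) = (2, 21)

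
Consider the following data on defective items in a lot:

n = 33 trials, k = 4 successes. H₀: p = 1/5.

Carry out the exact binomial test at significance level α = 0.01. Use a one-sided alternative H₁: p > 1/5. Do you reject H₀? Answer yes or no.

Exact binomial: n=33, k=4, p₀=1/5=0.2000
P(X≥4) from Σ C(n,i)·p₀^i·(1−p₀)^(n−i)
p-value (one-sided, H₁ greater) = 0.91919
At α=0.01: p ≥ α → fail to reject H₀

reject H₀: no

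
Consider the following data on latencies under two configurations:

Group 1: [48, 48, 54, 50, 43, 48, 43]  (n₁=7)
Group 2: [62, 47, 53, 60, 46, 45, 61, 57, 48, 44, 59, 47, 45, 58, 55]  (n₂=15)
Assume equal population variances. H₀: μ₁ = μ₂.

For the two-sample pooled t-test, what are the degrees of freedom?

df = n₁ + n₂ − 2 = 7 + 15 − 2 = 20

degrees of freedom = 20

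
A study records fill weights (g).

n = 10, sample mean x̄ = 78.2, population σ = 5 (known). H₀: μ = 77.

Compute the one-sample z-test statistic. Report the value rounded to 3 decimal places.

SE = σ/√n = 5/√10 = 1.5811
z = (x̄−μ₀)/SE = (78.2−77)/1.5811 = 0.7589

test statistic = 0.759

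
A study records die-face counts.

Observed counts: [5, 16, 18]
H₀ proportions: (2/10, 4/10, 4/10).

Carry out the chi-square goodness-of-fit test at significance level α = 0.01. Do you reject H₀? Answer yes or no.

n = 39; E_i = n·p_i = [7.80, 15.60, 15.60]
χ² = (5−7.80)²/7.80 + (16−15.60)²/15.60 + (18−15.60)²/15.60 = 1.3846
df = 2
p-value (upper-tail) = 0.50042
At α=0.01: p ≥ α → fail to reject H₀

reject H₀: no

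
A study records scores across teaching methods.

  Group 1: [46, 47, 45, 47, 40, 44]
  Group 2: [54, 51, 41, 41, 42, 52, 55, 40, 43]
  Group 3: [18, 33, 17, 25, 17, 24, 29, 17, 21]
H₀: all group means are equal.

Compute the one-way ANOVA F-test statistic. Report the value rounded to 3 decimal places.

test statistic = 52.679

Group means [44.83, 46.56, 22.33], grand mean 37.042
SSB = Σnᵢ(x̄ᵢ−x̄)² = 3125.903; SSW = ΣΣ(x−x̄ᵢ)² = 623.056
MSB = 3125.903/2 = 1562.9514; MSW = 623.056/21 = 29.6693
F = MSB/MSW = 52.6791
df = (2, 21)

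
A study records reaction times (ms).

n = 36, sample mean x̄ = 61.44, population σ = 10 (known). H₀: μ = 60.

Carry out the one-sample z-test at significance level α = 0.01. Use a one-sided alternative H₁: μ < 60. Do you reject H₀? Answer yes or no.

SE = σ/√n = 10/√36 = 1.6667
z = (x̄−μ₀)/SE = (61.44−60)/1.6667 = 0.8640
p-value (one-sided, H₁ less) = 0.80621
At α=0.01: p ≥ α → fail to reject H₀

reject H₀: no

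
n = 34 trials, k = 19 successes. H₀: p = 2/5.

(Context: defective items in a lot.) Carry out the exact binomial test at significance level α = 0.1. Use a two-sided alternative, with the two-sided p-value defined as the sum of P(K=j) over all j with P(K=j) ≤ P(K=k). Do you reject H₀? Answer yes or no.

reject H₀: yes

Exact binomial: n=34, k=19, p₀=2/5=0.4000
P(X=j) = C(n,j)·p₀^j·(1−p₀)^(n−j); p = Σ P(X=j) over j with P(X=j) ≤ P(X=19)
p-value (two-sided) = 0.07851
At α=0.1: p < α → reject H₀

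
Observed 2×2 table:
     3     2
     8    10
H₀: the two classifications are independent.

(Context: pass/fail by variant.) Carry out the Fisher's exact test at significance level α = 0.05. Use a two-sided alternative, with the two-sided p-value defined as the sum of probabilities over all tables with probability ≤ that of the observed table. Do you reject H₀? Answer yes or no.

Margins: r₁=5, r₂=18, c₁=11, c₂=12, n=23
p_obs = C(5,3)·C(18,8)/C(23,11); sum pmf over tables with pmf ≤ p_obs
p-value (two-sided) = 0.64041
At α=0.05: p ≥ α → fail to reject H₀

reject H₀: no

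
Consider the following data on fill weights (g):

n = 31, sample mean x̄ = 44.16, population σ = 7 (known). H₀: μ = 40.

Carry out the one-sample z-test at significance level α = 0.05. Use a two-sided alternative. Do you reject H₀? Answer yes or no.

reject H₀: yes

SE = σ/√n = 7/√31 = 1.2572
z = (x̄−μ₀)/SE = (44.16−40)/1.2572 = 3.3088
p-value (two-sided) = 0.00094
At α=0.05: p < α → reject H₀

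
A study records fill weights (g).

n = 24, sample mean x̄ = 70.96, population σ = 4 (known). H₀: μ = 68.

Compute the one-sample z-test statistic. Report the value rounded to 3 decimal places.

test statistic = 3.625

SE = σ/√n = 4/√24 = 0.8165
z = (x̄−μ₀)/SE = (70.96−68)/0.8165 = 3.6252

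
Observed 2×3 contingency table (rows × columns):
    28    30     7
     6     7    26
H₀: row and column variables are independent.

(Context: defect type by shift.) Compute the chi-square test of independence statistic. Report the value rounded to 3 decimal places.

Row totals [65, 39], col totals [34, 37, 33], n=104
χ² = (28−21.25)²/21.25 + (30−23.12)²/23.12 + (7−20.62)²/20.62 + (6−12.75)²/12.75 + (7−13.88)²/13.88 + (26−12.38)²/12.38 = 35.1701
df = 2

test statistic = 35.170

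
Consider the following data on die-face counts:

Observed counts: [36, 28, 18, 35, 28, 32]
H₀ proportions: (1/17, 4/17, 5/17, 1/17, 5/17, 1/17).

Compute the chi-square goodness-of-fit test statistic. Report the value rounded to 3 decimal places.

n = 177; E_i = n·p_i = [10.41, 41.65, 52.06, 10.41, 52.06, 10.41]
χ² = (36−10.41)²/10.41 + (28−41.65)²/41.65 + (18−52.06)²/52.06 + (35−10.41)²/10.41 + (28−52.06)²/52.06 + (32−10.41)²/10.41 = 203.5887
df = 5

test statistic = 203.589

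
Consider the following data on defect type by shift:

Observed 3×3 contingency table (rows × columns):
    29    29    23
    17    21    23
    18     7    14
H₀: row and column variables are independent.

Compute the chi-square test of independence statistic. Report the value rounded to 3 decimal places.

Row totals [81, 61, 39], col totals [64, 57, 60], n=181
χ² = (29−28.64)²/28.64 + (29−25.51)²/25.51 + (23−26.85)²/26.85 + (17−21.57)²/21.57 + (21−19.21)²/19.21 + (23−20.22)²/20.22 + (18−13.79)²/13.79 + (7−12.28)²/12.28 + (14−12.93)²/12.93 = 6.1969
df = 4

test statistic = 6.197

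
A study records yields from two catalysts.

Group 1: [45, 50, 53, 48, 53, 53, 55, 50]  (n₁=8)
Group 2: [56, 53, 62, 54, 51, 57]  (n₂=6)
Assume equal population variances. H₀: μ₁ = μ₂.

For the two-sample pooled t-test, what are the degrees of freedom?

df = n₁ + n₂ − 2 = 8 + 6 − 2 = 12

degrees of freedom = 12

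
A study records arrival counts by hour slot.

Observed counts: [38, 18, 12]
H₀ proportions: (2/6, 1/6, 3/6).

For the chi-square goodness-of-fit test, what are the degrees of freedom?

df = k − 1 = 3 − 1 = 2

degrees of freedom = 2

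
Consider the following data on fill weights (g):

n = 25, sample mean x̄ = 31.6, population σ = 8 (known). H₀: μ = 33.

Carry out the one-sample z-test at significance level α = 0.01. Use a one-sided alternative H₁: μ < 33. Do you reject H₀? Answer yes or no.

SE = σ/√n = 8/√25 = 1.6000
z = (x̄−μ₀)/SE = (31.6−33)/1.6000 = -0.8750
p-value (one-sided, H₁ less) = 0.19079
At α=0.01: p ≥ α → fail to reject H₀

reject H₀: no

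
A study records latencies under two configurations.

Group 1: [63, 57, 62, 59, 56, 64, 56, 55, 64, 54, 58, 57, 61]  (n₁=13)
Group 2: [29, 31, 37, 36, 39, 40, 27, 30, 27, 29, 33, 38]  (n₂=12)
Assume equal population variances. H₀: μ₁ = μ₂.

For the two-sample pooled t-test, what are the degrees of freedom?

degrees of freedom = 23

df = n₁ + n₂ − 2 = 13 + 12 − 2 = 23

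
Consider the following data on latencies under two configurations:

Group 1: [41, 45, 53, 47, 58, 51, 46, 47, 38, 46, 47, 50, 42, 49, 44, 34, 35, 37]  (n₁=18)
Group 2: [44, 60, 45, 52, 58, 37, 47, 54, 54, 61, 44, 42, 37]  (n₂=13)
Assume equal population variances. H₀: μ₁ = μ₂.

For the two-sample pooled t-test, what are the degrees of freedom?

df = n₁ + n₂ − 2 = 18 + 13 − 2 = 29

degrees of freedom = 29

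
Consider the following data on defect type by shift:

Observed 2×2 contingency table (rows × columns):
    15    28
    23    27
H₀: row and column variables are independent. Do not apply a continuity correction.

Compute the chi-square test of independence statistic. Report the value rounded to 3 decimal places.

Row totals [43, 50], col totals [38, 55], n=93
χ² = (15−17.57)²/17.57 + (28−25.43)²/25.43 + (23−20.43)²/20.43 + (27−29.57)²/29.57 = 1.1822
df = 1

test statistic = 1.182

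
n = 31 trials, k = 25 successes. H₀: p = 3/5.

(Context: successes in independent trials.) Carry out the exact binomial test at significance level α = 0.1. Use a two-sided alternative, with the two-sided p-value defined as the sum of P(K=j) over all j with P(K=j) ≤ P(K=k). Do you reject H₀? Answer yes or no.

reject H₀: yes

Exact binomial: n=31, k=25, p₀=3/5=0.6000
P(X=j) = C(n,j)·p₀^j·(1−p₀)^(n−j); p = Σ P(X=j) over j with P(X=j) ≤ P(X=25)
p-value (two-sided) = 0.02605
At α=0.1: p < α → reject H₀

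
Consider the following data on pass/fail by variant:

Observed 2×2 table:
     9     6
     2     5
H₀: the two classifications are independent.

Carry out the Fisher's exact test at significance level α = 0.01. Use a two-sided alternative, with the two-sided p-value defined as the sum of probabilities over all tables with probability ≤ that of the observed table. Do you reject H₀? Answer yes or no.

reject H₀: no

Margins: r₁=15, r₂=7, c₁=11, c₂=11, n=22
p_obs = C(15,9)·C(7,2)/C(22,11); sum pmf over tables with pmf ≤ p_obs
p-value (two-sided) = 0.36146
At α=0.01: p ≥ α → fail to reject H₀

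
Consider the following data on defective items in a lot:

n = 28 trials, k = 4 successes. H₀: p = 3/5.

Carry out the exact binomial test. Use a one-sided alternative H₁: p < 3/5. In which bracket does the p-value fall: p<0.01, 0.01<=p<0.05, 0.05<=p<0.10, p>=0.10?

p-value bracket: p<0.01

Exact binomial: n=28, k=4, p₀=3/5=0.6000
P(X≤4) from Σ C(n,i)·p₀^i·(1−p₀)^(n−i)
p-value (one-sided, H₁ less) = 0.00000
→ bracket: p<0.01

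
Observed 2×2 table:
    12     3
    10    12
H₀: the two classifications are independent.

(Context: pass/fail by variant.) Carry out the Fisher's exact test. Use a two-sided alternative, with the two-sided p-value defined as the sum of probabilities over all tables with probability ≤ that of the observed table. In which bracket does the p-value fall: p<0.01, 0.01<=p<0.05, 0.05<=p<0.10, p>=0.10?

Margins: r₁=15, r₂=22, c₁=22, c₂=15, n=37
p_obs = C(15,12)·C(22,10)/C(37,22); sum pmf over tables with pmf ≤ p_obs
p-value (two-sided) = 0.04712
→ bracket: 0.01<=p<0.05

p-value bracket: 0.01<=p<0.05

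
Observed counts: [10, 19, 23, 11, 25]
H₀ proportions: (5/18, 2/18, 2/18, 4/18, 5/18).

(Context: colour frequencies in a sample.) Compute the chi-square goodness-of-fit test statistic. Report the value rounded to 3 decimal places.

test statistic = 38.869

n = 88; E_i = n·p_i = [24.44, 9.78, 9.78, 19.56, 24.44]
χ² = (10−24.44)²/24.44 + (19−9.78)²/9.78 + (23−9.78)²/9.78 + (11−19.56)²/19.56 + (25−24.44)²/24.44 = 38.8693
df = 4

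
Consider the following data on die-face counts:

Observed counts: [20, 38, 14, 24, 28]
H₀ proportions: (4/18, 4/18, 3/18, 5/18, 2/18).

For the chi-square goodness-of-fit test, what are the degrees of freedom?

degrees of freedom = 4

df = k − 1 = 5 − 1 = 4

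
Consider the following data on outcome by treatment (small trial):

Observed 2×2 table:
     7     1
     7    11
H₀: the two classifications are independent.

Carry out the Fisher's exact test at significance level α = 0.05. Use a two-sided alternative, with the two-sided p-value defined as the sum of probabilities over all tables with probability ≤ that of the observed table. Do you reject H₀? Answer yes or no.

Margins: r₁=8, r₂=18, c₁=14, c₂=12, n=26
p_obs = C(8,7)·C(18,7)/C(26,14); sum pmf over tables with pmf ≤ p_obs
p-value (two-sided) = 0.03570
At α=0.05: p < α → reject H₀

reject H₀: yes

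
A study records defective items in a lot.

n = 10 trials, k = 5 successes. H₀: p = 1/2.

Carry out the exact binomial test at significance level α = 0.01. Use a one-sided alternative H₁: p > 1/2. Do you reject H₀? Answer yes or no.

reject H₀: no

Exact binomial: n=10, k=5, p₀=1/2=0.5000
P(X≥5) from Σ C(n,i)·p₀^i·(1−p₀)^(n−i)
p-value (one-sided, H₁ greater) = 0.62305
At α=0.01: p ≥ α → fail to reject H₀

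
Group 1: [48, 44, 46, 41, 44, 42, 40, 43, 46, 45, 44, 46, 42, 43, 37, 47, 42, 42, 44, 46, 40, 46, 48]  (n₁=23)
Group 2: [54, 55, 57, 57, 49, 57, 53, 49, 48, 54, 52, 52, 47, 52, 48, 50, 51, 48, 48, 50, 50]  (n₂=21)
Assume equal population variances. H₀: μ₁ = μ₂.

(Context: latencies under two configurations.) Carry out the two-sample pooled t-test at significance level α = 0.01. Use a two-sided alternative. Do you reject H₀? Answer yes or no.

x̄₁=43.739, s₁=2.767, n₁=23
x̄₂=51.476, s₂=3.219, n₂=21
s_p² = [22·2.767² + 20·3.219²]/42 = 8.9446
SE = √(s_p²·(1/23+1/21)) = 0.9027
t = (43.739−51.476)/0.9027 = -8.5712
df = 42
p-value (two-sided) = 0.00000
At α=0.01: p < α → reject H₀

reject H₀: yes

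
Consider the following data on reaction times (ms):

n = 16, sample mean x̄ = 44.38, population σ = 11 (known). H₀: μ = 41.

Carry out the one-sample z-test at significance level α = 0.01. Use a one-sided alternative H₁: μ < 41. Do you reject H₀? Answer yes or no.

SE = σ/√n = 11/√16 = 2.7500
z = (x̄−μ₀)/SE = (44.38−41)/2.7500 = 1.2291
p-value (one-sided, H₁ less) = 0.89048
At α=0.01: p ≥ α → fail to reject H₀

reject H₀: no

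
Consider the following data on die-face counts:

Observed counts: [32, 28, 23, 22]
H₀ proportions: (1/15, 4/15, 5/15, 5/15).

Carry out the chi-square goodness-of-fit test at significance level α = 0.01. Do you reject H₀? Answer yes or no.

reject H₀: yes

n = 105; E_i = n·p_i = [7.00, 28.00, 35.00, 35.00]
χ² = (32−7.00)²/7.00 + (28−28.00)²/28.00 + (23−35.00)²/35.00 + (22−35.00)²/35.00 = 98.2286
df = 3
p-value (upper-tail) = 0.00000
At α=0.01: p < α → reject H₀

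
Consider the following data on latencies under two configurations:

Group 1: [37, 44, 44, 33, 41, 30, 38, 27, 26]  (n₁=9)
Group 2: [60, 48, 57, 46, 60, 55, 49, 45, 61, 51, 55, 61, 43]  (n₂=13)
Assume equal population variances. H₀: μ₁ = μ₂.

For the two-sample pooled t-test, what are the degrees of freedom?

df = n₁ + n₂ − 2 = 9 + 13 − 2 = 20

degrees of freedom = 20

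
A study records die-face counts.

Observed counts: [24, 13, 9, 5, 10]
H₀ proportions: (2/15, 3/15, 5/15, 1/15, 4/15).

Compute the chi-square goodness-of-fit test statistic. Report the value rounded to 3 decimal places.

test statistic = 39.951

n = 61; E_i = n·p_i = [8.13, 12.20, 20.33, 4.07, 16.27]
χ² = (24−8.13)²/8.13 + (13−12.20)²/12.20 + (9−20.33)²/20.33 + (5−4.07)²/4.07 + (10−16.27)²/16.27 = 39.9508
df = 4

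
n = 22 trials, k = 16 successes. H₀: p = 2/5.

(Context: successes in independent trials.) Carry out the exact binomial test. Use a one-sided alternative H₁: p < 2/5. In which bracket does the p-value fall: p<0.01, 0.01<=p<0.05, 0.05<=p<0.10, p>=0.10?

p-value bracket: p>=0.10

Exact binomial: n=22, k=16, p₀=2/5=0.4000
P(X≤16) from Σ C(n,i)·p₀^i·(1−p₀)^(n−i)
p-value (one-sided, H₁ less) = 0.99957
→ bracket: p>=0.10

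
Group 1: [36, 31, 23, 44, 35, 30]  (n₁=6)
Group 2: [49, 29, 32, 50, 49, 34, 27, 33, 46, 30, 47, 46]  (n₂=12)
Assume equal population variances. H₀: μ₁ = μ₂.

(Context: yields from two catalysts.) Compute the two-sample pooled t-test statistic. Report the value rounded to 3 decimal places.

test statistic = -1.446

x̄₁=33.167, s₁=7.026, n₁=6
x̄₂=39.333, s₂=9.129, n₂=12
s_p² = [5·7.026² + 11·9.129²]/16 = 72.7188
SE = √(s_p²·(1/6+1/12)) = 4.2638
t = (33.167−39.333)/4.2638 = -1.4463
df = 16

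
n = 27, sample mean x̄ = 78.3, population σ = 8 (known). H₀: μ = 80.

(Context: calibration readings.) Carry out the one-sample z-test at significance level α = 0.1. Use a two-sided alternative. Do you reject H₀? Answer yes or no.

reject H₀: no

SE = σ/√n = 8/√27 = 1.5396
z = (x̄−μ₀)/SE = (78.3−80)/1.5396 = -1.1042
p-value (two-sided) = 0.26951
At α=0.1: p ≥ α → fail to reject H₀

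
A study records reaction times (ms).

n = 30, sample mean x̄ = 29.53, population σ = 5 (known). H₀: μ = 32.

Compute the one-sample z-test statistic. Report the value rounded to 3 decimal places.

test statistic = -2.706

SE = σ/√n = 5/√30 = 0.9129
z = (x̄−μ₀)/SE = (29.53−32)/0.9129 = -2.7057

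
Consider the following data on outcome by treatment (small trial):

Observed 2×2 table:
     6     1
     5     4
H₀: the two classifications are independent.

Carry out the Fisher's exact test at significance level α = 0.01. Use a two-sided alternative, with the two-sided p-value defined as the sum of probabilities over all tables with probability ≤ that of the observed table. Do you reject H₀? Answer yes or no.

reject H₀: no

Margins: r₁=7, r₂=9, c₁=11, c₂=5, n=16
p_obs = C(7,6)·C(9,5)/C(16,11); sum pmf over tables with pmf ≤ p_obs
p-value (two-sided) = 0.30769
At α=0.01: p ≥ α → fail to reject H₀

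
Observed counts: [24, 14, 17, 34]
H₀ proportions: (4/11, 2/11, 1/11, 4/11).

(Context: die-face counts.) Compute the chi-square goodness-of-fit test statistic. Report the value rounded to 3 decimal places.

test statistic = 12.348

n = 89; E_i = n·p_i = [32.36, 16.18, 8.09, 32.36]
χ² = (24−32.36)²/32.36 + (14−16.18)²/16.18 + (17−8.09)²/8.09 + (34−32.36)²/32.36 = 12.3483
df = 3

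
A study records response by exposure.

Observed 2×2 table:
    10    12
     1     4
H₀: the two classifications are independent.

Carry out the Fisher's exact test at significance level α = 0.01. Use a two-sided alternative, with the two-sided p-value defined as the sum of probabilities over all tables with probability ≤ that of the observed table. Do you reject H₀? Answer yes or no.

reject H₀: no

Margins: r₁=22, r₂=5, c₁=11, c₂=16, n=27
p_obs = C(22,10)·C(5,1)/C(27,11); sum pmf over tables with pmf ≤ p_obs
p-value (two-sided) = 0.61848
At α=0.01: p ≥ α → fail to reject H₀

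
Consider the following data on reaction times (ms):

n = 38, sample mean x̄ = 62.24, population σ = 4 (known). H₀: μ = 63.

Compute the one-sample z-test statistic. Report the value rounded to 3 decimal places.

SE = σ/√n = 4/√38 = 0.6489
z = (x̄−μ₀)/SE = (62.24−63)/0.6489 = -1.1712

test statistic = -1.171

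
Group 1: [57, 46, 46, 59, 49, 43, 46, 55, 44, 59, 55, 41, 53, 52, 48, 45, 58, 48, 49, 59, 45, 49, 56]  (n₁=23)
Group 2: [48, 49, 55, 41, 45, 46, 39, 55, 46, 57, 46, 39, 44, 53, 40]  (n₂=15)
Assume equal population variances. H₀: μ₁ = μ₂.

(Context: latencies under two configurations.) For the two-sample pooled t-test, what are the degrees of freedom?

degrees of freedom = 36

df = n₁ + n₂ − 2 = 23 + 15 − 2 = 36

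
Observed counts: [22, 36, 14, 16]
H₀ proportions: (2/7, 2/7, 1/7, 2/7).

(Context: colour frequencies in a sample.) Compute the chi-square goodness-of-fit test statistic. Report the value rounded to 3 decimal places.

test statistic = 8.568

n = 88; E_i = n·p_i = [25.14, 25.14, 12.57, 25.14]
χ² = (22−25.14)²/25.14 + (36−25.14)²/25.14 + (14−12.57)²/12.57 + (16−25.14)²/25.14 = 8.5682
df = 3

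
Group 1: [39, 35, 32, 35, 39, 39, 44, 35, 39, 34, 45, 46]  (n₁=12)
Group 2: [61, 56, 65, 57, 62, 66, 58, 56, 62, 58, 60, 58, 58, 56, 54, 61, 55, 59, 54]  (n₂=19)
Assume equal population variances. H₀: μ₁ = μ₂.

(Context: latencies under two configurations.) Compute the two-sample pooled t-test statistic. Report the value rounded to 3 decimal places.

test statistic = -14.079

x̄₁=38.500, s₁=4.563, n₁=12
x̄₂=58.737, s₂=3.429, n₂=19
s_p² = [11·4.563² + 18·3.429²]/29 = 15.1960
SE = √(s_p²·(1/12+1/19)) = 1.4374
t = (38.500−58.737)/1.4374 = -14.0788
df = 29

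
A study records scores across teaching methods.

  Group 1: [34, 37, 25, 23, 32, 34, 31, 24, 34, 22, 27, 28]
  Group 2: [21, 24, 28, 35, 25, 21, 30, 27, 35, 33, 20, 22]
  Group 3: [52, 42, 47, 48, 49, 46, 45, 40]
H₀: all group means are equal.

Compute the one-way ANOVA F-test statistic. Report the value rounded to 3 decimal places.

Group means [29.25, 26.75, 46.12], grand mean 32.531
SSB = Σnᵢ(x̄ᵢ−x̄)² = 2008.594; SSW = ΣΣ(x−x̄ᵢ)² = 717.375
MSB = 2008.594/2 = 1004.2969; MSW = 717.375/29 = 24.7371
F = MSB/MSW = 40.5989
df = (2, 29)

test statistic = 40.599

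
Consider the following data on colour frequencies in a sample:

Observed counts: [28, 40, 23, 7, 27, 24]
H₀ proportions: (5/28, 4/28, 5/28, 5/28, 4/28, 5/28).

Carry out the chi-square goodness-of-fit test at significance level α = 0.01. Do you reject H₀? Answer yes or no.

n = 149; E_i = n·p_i = [26.61, 21.29, 26.61, 26.61, 21.29, 26.61]
χ² = (28−26.61)²/26.61 + (40−21.29)²/21.29 + (23−26.61)²/26.61 + (7−26.61)²/26.61 + (27−21.29)²/21.29 + (24−26.61)²/26.61 = 33.2537
df = 5
p-value (upper-tail) = 0.00000
At α=0.01: p < α → reject H₀

reject H₀: yes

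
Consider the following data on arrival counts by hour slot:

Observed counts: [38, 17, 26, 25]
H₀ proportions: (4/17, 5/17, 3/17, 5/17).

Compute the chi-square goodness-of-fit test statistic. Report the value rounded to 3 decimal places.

test statistic = 17.352

n = 106; E_i = n·p_i = [24.94, 31.18, 18.71, 31.18]
χ² = (38−24.94)²/24.94 + (17−31.18)²/31.18 + (26−18.71)²/18.71 + (25−31.18)²/31.18 = 17.3516
df = 3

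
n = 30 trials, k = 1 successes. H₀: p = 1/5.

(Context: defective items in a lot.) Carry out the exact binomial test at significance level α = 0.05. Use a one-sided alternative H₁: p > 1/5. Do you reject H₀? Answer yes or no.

Exact binomial: n=30, k=1, p₀=1/5=0.2000
P(X≥1) from Σ C(n,i)·p₀^i·(1−p₀)^(n−i)
p-value (one-sided, H₁ greater) = 0.99876
At α=0.05: p ≥ α → fail to reject H₀

reject H₀: no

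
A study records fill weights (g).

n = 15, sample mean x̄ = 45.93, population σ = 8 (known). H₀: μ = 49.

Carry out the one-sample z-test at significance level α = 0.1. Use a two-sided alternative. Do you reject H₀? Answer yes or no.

SE = σ/√n = 8/√15 = 2.0656
z = (x̄−μ₀)/SE = (45.93−49)/2.0656 = -1.4863
p-value (two-sided) = 0.13721
At α=0.1: p ≥ α → fail to reject H₀

reject H₀: no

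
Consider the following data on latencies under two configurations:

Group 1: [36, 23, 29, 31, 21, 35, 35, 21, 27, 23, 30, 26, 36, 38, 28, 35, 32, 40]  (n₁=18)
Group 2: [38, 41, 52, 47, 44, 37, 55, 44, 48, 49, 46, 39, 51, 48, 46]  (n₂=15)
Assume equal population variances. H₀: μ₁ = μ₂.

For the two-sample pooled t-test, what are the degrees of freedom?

df = n₁ + n₂ − 2 = 18 + 15 − 2 = 31

degrees of freedom = 31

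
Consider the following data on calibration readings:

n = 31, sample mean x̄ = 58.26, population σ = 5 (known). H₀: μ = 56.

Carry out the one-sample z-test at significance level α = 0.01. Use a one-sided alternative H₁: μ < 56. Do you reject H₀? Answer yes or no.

reject H₀: no

SE = σ/√n = 5/√31 = 0.8980
z = (x̄−μ₀)/SE = (58.26−56)/0.8980 = 2.5166
p-value (one-sided, H₁ less) = 0.99408
At α=0.01: p ≥ α → fail to reject H₀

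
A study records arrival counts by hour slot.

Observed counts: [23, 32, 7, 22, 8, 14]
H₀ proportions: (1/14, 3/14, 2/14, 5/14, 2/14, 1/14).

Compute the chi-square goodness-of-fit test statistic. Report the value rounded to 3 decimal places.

n = 106; E_i = n·p_i = [7.57, 22.71, 15.14, 37.86, 15.14, 7.57]
χ² = (23−7.57)²/7.57 + (32−22.71)²/22.71 + (7−15.14)²/15.14 + (22−37.86)²/37.86 + (8−15.14)²/15.14 + (14−7.57)²/7.57 = 55.0836
df = 5

test statistic = 55.084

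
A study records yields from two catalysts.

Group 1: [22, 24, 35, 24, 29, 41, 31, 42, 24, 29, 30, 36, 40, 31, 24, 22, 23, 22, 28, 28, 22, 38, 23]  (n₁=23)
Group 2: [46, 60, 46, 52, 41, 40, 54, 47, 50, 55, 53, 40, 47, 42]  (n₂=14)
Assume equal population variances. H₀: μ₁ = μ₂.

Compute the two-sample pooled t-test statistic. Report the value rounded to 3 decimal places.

test statistic = -8.644

x̄₁=29.043, s₁=6.671, n₁=23
x̄₂=48.071, s₂=6.183, n₂=14
s_p² = [22·6.671² + 13·6.183²]/35 = 42.1681
SE = √(s_p²·(1/23+1/14)) = 2.2012
t = (29.043−48.071)/2.2012 = -8.6442
df = 35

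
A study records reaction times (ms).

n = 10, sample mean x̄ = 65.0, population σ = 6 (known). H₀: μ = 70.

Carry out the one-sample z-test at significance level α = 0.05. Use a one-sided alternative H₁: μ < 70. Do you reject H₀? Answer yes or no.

SE = σ/√n = 6/√10 = 1.8974
z = (x̄−μ₀)/SE = (65.0−70)/1.8974 = -2.6352
p-value (one-sided, H₁ less) = 0.00420
At α=0.05: p < α → reject H₀

reject H₀: yes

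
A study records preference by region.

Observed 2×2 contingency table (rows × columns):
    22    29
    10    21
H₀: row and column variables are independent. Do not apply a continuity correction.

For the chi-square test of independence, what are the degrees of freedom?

degrees of freedom = 1

df = (r−1)(c−1) = (2−1)·(2−1) = 1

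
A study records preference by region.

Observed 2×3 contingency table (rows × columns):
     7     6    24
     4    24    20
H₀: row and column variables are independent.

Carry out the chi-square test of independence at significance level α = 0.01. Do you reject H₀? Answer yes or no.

reject H₀: yes

Row totals [37, 48], col totals [11, 30, 44], n=85
χ² = (7−4.79)²/4.79 + (6−13.06)²/13.06 + (24−19.15)²/19.15 + (4−6.21)²/6.21 + (24−16.94)²/16.94 + (20−24.85)²/24.85 = 10.7381
df = 2
p-value (upper-tail) = 0.00466
At α=0.01: p < α → reject H₀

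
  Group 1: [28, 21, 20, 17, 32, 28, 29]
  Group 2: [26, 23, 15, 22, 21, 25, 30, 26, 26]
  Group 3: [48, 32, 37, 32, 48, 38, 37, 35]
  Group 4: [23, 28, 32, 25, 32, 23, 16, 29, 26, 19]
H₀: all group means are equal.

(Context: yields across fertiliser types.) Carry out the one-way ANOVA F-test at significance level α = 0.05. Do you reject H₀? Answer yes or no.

Group means [25.00, 23.78, 38.38, 25.30], grand mean 27.912
SSB = Σnᵢ(x̄ᵢ−x̄)² = 1157.205; SSW = ΣΣ(x−x̄ᵢ)² = 861.531
MSB = 1157.205/3 = 385.7349; MSW = 861.531/30 = 28.7177
F = MSB/MSW = 13.4320
df = (3, 30)
p-value (upper-tail) = 0.00001
At α=0.05: p < α → reject H₀

reject H₀: yes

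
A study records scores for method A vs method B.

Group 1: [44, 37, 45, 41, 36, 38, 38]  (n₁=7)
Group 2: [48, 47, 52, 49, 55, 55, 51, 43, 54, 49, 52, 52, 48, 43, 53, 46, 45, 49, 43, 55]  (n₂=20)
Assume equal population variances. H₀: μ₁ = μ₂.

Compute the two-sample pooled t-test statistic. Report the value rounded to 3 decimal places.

x̄₁=39.857, s₁=3.532, n₁=7
x̄₂=49.450, s₂=4.071, n₂=20
s_p² = [6·3.532² + 19·4.071²]/25 = 15.5923
SE = √(s_p²·(1/7+1/20)) = 1.7341
t = (39.857−49.450)/1.7341 = -5.5319
df = 25

test statistic = -5.532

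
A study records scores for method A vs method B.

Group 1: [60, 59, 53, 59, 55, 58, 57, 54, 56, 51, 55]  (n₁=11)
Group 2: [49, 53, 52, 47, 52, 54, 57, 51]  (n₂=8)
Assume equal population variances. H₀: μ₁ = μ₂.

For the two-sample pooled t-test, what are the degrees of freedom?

df = n₁ + n₂ − 2 = 11 + 8 − 2 = 17

degrees of freedom = 17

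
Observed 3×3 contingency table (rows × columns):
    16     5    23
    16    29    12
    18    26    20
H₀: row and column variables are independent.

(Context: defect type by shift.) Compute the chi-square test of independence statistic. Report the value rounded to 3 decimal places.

test statistic = 19.308

Row totals [44, 57, 64], col totals [50, 60, 55], n=165
χ² = (16−13.33)²/13.33 + (5−16.00)²/16.00 + (23−14.67)²/14.67 + (16−17.27)²/17.27 + (29−20.73)²/20.73 + (12−19.00)²/19.00 + (18−19.39)²/19.39 + (26−23.27)²/23.27 + (20−21.33)²/21.33 = 19.3084
df = 4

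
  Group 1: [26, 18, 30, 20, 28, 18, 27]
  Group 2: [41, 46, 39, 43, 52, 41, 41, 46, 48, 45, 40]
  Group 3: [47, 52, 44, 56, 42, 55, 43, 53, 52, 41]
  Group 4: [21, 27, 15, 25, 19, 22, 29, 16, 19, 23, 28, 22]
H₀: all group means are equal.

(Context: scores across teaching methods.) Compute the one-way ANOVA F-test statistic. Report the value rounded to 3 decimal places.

Group means [23.86, 43.82, 48.50, 22.17], grand mean 35.000
SSB = Σnᵢ(x̄ᵢ−x̄)² = 5523.340; SSW = ΣΣ(x−x̄ᵢ)² = 828.660
MSB = 5523.340/3 = 1841.1133; MSW = 828.660/36 = 23.0183
F = MSB/MSW = 79.9846
df = (3, 36)

test statistic = 79.985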